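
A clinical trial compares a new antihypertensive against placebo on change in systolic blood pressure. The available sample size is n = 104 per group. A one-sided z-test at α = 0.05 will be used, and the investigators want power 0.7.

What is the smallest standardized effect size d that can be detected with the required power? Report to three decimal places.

Need Φ(δ − 1.645) = 0.7, so δ = 1.645 + 0.524 = 2.169.
δ = d·√(n/2) ⇒ d = δ/√(n/2) = 2.169/√(104/2) = 0.3008.

d ≈ 0.301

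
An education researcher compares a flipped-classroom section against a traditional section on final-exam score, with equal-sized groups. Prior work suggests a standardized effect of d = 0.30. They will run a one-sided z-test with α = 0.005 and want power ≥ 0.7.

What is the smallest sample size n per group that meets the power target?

n = 214 per group

For power 0.7 need Φ(δ − z_{0.005}) = 0.7, so δ = z_{0.005} + z_{0.30} = 2.576 + 0.524 = 3.100.
δ = d·√(n/2) ⇒ n = 2(δ/d)² = 2 × (3.100 / 0.30)² = 213.59.
Round up to the next whole unit.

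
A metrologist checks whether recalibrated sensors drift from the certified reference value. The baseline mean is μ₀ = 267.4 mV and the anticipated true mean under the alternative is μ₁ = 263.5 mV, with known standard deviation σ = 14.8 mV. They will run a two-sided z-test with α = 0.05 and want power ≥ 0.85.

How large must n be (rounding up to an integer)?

Standardized effect: d = |μ₁ − μ₀| / σ = |263.5 − 267.4| / 14.8 = 0.2635
For power 0.85 need Φ(δ − z_{0.025}) = 0.85, so δ = z_{0.025} + z_{0.15} = 1.960 + 1.036 = 2.996.
(For δ > 0 the lower-tail rejection region contributes negligibly to power, so the one-term inversion is standard.)
δ = d·√n ⇒ n = (δ/d)² = (2.996 / 0.2635)² = 129.30.
Round up to the next whole unit.

n = 130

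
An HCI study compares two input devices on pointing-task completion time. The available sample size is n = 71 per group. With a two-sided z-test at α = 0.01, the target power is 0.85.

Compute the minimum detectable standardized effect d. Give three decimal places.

d ≈ 0.606

Required noncentrality: δ = z_{0.005} + z_{0.15} = 2.576 + 1.036 = 3.612.
(Lower-tail contribution to power is negligible for δ > 0.)
δ = d·√(n/2) ⇒ d = δ/√(n/2) = 3.612/√(71/2) = 0.6063.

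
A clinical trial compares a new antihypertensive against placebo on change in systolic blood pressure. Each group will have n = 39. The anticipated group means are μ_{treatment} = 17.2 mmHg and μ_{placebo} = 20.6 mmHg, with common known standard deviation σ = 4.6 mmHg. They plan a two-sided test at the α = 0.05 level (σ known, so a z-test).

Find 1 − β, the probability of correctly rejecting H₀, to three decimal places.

Power ≈ 0.904

Standardized effect: d = |μ_{treatment} − μ_{placebo}| / σ = |17.2 − 20.6| / 4.6 = 0.7391
Noncentrality parameter: δ = d·√(n/2) = 0.7391 × √(39/2) = 3.2639
Critical value for a two-sided test at α = 0.05: z_{α/2} = 1.960.
Power = Φ(δ − 1.960) + Φ(−δ − 1.960) = Φ(1.304) + Φ(-5.224) = 0.9039 + 0.0000 = 0.9039.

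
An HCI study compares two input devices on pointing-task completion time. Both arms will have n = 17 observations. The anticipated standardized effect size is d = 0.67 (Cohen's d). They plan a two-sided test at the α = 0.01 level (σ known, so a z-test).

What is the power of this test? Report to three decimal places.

Noncentrality parameter: δ = d·√(n/2) = 0.67 × √(17/2) = 1.9534
Critical value for a two-sided test at α = 0.01: z_{α/2} = 2.576.
Power = Φ(δ − 2.576) + Φ(−δ − 2.576) = Φ(-0.622) + Φ(-4.529) = 0.2668 + 0.0000 = 0.2668.

Power ≈ 0.267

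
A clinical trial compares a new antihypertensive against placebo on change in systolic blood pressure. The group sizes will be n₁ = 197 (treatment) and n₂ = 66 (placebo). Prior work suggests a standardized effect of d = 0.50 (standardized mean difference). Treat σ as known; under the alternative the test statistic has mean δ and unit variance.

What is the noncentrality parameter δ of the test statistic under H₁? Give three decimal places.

δ = d / √(1/n₁ + 1/n₂) = 0.50 / √(1/197 + 1/66) = 3.5156

δ ≈ 3.516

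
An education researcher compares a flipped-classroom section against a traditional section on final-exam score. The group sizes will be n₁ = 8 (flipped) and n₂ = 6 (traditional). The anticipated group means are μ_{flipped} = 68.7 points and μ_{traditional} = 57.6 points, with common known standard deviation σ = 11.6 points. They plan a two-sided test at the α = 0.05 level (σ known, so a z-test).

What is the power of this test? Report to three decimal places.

Power ≈ 0.425

Standardized effect: d = |μ_{flipped} − μ_{traditional}| / σ = |68.7 − 57.6| / 11.6 = 0.9569
Noncentrality parameter: δ = d / √(1/n₁ + 1/n₂) = 0.9569 / √(1/8 + 1/6) = 1.7718
Two-sided α = 0.05 → critical value z_{0.025} = 1.960.
Power = Φ(δ − 1.960) + Φ(−δ − 1.960) = Φ(-0.188) + Φ(-3.732) = 0.4254 + 0.0001 = 0.4255.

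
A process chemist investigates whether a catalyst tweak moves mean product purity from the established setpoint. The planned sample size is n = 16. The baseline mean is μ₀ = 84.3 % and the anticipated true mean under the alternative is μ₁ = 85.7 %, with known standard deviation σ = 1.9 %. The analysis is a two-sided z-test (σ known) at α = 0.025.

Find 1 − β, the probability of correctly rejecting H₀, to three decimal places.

Standardized effect: d = |μ₁ − μ₀| / σ = |85.7 − 84.3| / 1.9 = 0.7368
Noncentrality parameter: δ = d·√n = 0.7368 × √16 = 2.9474
Two-sided α = 0.025 → critical value z_{0.0125} = 2.241.
Power = Φ(δ − 2.241) + Φ(−δ − 2.241) = Φ(0.706) + Φ(-5.189) = 0.7599 + 0.0000 = 0.7599.

Power ≈ 0.760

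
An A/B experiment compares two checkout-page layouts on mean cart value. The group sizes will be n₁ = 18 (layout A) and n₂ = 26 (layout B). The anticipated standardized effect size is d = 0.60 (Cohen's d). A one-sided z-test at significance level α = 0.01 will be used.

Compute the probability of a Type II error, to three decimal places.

Noncentrality parameter: δ = d / √(1/n₁ + 1/n₂) = 0.60 / √(1/18 + 1/26) = 1.9568
One-sided α = 0.01 → critical value z_{0.01} = 2.326.
Power = Φ(δ − 2.326) = Φ(-0.370) = 0.3559.
Type II error: β = 1 − power = 1 − 0.3559 = 0.6441.

β ≈ 0.644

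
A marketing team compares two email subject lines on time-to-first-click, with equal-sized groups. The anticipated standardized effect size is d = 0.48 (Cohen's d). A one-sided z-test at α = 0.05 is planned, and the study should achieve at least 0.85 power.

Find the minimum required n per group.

n = 63 per group

Set Φ(δ − 1.645) = 0.85; then δ − 1.645 = Φ⁻¹(0.85) = 1.036, giving δ = 2.681.
δ = d·√(n/2) ⇒ n = 2(δ/d)² = 2 × (2.681 / 0.48)² = 62.41.
Rounding up, n = 63 per group.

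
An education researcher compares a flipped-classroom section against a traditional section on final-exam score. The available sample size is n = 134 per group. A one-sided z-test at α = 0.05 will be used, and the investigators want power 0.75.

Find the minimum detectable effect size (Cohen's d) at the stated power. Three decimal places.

Required noncentrality: δ = z_{0.05} + z_{0.25} = 1.645 + 0.674 = 2.319.
δ = d·√(n/2) ⇒ d = δ/√(n/2) = 2.319/√(134/2) = 0.2834.

d ≈ 0.283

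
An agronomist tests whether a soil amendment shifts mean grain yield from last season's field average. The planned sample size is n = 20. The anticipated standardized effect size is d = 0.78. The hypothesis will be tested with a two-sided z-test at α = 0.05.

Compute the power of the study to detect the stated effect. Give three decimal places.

Noncentrality parameter: δ = d·√n = 0.78 × √20 = 3.4883
Two-sided α = 0.05 → critical value z_{0.025} = 1.960.
Power = Φ(δ − 1.960) + Φ(−δ − 1.960) = Φ(1.528) + Φ(-5.448) = 0.9368 + 0.0000 = 0.9368.

Power ≈ 0.937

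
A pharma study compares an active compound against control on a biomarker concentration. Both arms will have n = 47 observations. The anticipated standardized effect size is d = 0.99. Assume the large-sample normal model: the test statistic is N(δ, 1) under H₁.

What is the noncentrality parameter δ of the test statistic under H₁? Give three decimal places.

δ ≈ 4.799

δ = d·√(n/2) = 0.99 × √(47/2) = 4.7992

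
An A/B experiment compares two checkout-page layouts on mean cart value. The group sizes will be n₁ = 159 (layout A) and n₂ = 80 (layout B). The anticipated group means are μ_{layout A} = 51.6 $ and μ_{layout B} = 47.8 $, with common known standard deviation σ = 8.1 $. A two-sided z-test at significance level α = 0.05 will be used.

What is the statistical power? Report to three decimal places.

Standardized effect: d = |μ_{layout A} − μ_{layout B}| / σ = |51.6 − 47.8| / 8.1 = 0.4691
Noncentrality parameter: δ = d / √(1/n₁ + 1/n₂) = 0.4691 / √(1/159 + 1/80) = 3.4225
Critical value for a two-sided test at α = 0.05: z_{α/2} = 1.960.
Power = Φ(δ − 1.960) + Φ(−δ − 1.960) = Φ(1.463) + Φ(-5.382) = 0.9282 + 0.0000 = 0.9282.

Power ≈ 0.928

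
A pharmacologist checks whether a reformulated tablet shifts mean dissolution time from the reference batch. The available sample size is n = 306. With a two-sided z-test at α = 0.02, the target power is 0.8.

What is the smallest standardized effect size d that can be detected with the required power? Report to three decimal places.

d ≈ 0.181

Need Φ(δ − 2.326) = 0.8, so δ = 2.326 + 0.842 = 3.168.
(Lower-tail contribution to power is negligible for δ > 0.)
δ = d·√n ⇒ d = δ/√n = 3.168/√306 = 0.1811.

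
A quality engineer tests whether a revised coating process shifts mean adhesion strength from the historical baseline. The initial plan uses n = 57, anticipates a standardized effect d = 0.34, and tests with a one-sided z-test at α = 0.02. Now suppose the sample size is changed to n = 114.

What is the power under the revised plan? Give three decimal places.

Power ≈ 0.943

With n = 114: δ = d·√n = 0.34 × √114 = 3.6302. Critical value z_{0.02} = 2.054.
Revised power = Φ(δ − 2.054) = Φ(1.576) = 0.9425.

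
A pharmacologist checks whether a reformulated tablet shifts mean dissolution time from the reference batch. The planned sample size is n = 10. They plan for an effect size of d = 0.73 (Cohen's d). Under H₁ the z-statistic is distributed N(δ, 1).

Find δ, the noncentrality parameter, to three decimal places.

δ ≈ 2.308

δ = d·√n = 0.73 × √10 = 2.3085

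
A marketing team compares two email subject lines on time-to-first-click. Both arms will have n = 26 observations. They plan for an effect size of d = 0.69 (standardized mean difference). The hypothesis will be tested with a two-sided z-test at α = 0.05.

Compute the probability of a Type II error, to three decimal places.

Noncentrality parameter: δ = d·√(n/2) = 0.69 × √(26/2) = 2.4878
Two-sided α = 0.05 → critical value z_{0.025} = 1.960.
Power = Φ(δ − 1.960) + Φ(−δ − 1.960) = Φ(0.528) + Φ(-4.448) = 0.7012 + 0.0000 = 0.7012.
Type II error: β = 1 − power = 1 − 0.7012 = 0.2988.

β ≈ 0.299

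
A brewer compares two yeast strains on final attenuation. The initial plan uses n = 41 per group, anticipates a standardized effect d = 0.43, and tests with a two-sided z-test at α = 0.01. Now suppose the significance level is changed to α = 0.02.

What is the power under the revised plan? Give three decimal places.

Power ≈ 0.352

δ = d·√(n/2) = 0.43 × √(41/2) = 1.9469 (unchanged). New critical value: z_{0.01} = 2.326.
Revised power = Φ(δ − 2.326) + Φ(−δ − 2.326) = Φ(-0.379) + Φ(-4.273) = 0.3522 + 0.0000 = 0.3522.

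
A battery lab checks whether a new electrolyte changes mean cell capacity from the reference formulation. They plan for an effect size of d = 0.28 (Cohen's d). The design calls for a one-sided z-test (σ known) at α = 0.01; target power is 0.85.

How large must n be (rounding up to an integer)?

For power 0.85 need Φ(δ − z_{0.01}) = 0.85, so δ = z_{0.01} + z_{0.15} = 2.326 + 1.036 = 3.363.
δ = d·√n ⇒ n = (δ/d)² = (3.363 / 0.28)² = 144.24.
Round up to the next whole unit.

n = 145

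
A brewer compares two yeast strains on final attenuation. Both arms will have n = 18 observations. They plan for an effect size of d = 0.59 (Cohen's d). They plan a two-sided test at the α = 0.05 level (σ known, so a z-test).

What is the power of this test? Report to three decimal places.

Power ≈ 0.425

Noncentrality parameter: λ = d·√(n/2) = 0.59 × √(18/2) = 1.7700
Critical value for a two-sided test at α = 0.05: z_{α/2} = 1.960.
Power = Φ(λ − 1.960) + Φ(−λ − 1.960) = Φ(-0.190) + Φ(-3.730) = 0.4247 + 0.0001 = 0.4248.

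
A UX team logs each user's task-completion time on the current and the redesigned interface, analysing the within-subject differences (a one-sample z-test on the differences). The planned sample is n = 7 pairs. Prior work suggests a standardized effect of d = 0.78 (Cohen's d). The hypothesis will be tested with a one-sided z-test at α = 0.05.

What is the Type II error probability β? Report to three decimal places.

Noncentrality parameter: δ = d·√n = 0.78 × √7 = 2.0637
One-sided α = 0.05 → critical value z_{0.05} = 1.645.
Power = P(Z > 1.645 − δ) = Φ(0.419) = 0.6623.
Type II error: β = 1 − power = 1 − 0.6623 = 0.3377.

β ≈ 0.338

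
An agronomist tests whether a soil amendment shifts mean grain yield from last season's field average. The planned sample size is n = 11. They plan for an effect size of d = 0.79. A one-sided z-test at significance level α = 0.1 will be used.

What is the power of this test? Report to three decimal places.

Noncentrality parameter: δ = d·√n = 0.79 × √11 = 2.6201
Critical value for a one-sided test at α = 0.1: z_α = 1.282.
Power = P(Z > 1.282 − δ) = Φ(1.339) = 0.9096.

Power ≈ 0.910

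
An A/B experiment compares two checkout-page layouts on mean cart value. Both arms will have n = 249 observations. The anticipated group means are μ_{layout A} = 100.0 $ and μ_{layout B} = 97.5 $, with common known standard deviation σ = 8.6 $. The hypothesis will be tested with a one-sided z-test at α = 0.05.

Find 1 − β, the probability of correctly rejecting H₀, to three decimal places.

Standardized effect: d = |μ_{layout A} − μ_{layout B}| / σ = |100.0 − 97.5| / 8.6 = 0.2907
Noncentrality parameter: λ = d·√(n/2) = 0.2907 × √(249/2) = 3.2436
One-sided α = 0.05 → critical value z_{0.05} = 1.645.
Power = Φ(λ − 1.645) = Φ(1.599) = 0.9451.

Power ≈ 0.945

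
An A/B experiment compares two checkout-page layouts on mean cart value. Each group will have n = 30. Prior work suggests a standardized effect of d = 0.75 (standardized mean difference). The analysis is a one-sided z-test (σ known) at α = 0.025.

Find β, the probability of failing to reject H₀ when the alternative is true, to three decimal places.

Noncentrality parameter: δ = d·√(n/2) = 0.75 × √(30/2) = 2.9047
Critical value for a one-sided test at α = 0.025: z_α = 1.960.
Power = Φ(δ − 1.960) = Φ(0.945) = 0.8276.
Type II error: β = 1 − power = 1 − 0.8276 = 0.1724.

β ≈ 0.172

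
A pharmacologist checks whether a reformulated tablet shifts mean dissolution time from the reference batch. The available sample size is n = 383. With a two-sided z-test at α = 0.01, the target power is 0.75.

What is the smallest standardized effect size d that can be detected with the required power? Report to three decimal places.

Need Φ(δ − 2.576) = 0.75, so δ = 2.576 + 0.674 = 3.250.
(Lower-tail contribution to power is negligible for δ > 0.)
δ = d·√n ⇒ d = δ/√n = 3.250/√383 = 0.1661.

d ≈ 0.166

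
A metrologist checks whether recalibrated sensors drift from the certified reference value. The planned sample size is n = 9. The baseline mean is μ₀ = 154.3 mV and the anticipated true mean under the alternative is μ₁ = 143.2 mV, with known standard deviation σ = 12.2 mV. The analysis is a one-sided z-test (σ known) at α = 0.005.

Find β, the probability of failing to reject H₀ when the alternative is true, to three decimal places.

Standardized effect: d = |μ₁ − μ₀| / σ = |143.2 − 154.3| / 12.2 = 0.9098
Noncentrality parameter: δ = d·√n = 0.9098 × √9 = 2.7295
Critical value for a one-sided test at α = 0.005: z_α = 2.576.
Power = Φ(δ − 2.576) = Φ(0.154) = 0.5611.
Type II error: β = 1 − power = 1 − 0.5611 = 0.4389.

β ≈ 0.439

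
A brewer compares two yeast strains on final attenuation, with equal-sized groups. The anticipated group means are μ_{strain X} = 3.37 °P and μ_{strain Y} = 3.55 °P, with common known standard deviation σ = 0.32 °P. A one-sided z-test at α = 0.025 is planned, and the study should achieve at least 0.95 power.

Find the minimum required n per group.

n = 83 per group

Standardized effect: d = |μ_{strain X} − μ_{strain Y}| / σ = |3.37 − 3.55| / 0.32 = 0.5625
Set Φ(δ − 1.960) = 0.95; then δ − 1.960 = Φ⁻¹(0.95) = 1.645, giving δ = 3.605.
δ = d·√(n/2) ⇒ n = 2(δ/d)² = 2 × (3.605 / 0.5625)² = 82.14.
Round up to the next whole unit.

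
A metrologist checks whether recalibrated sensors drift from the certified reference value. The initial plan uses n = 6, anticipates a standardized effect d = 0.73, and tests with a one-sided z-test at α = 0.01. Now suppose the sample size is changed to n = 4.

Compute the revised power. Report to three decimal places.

With n = 4: δ = d·√n = 0.73 × √4 = 1.4600. Critical value z_{0.01} = 2.326.
Revised power = P(Z > 2.326 − δ) = Φ(-0.866) = 0.1931.

Power ≈ 0.193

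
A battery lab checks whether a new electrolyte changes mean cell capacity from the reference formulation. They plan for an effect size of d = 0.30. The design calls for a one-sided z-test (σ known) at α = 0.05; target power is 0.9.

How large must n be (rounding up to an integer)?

For power 0.9 need Φ(δ − z_{0.05}) = 0.9, so δ = z_{0.05} + z_{0.10} = 1.645 + 1.282 = 2.926.
δ = d·√n ⇒ n = (δ/d)² = (2.926 / 0.30)² = 95.15.
Rounding up, n = 96.

n = 96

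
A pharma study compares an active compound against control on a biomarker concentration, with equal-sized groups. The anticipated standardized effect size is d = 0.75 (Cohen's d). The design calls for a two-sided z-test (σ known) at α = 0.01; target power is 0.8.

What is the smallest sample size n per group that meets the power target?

n = 42 per group

Set Φ(δ − 2.576) = 0.8; then δ − 2.576 = Φ⁻¹(0.8) = 0.842, giving δ = 3.417.
(The Φ(−δ − z_{α/2}) term is vanishingly small for δ > 0 and is dropped in the standard sample-size formula.)
δ = d·√(n/2) ⇒ n = 2(δ/d)² = 2 × (3.417 / 0.75)² = 41.53.
Rounding up, n = 42 per group.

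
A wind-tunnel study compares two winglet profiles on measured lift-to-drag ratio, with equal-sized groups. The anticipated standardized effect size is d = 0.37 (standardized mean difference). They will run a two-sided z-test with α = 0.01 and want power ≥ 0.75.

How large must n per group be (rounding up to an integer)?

For power 0.75 need Φ(δ − z_{0.005}) = 0.75, so δ = z_{0.005} + z_{0.25} = 2.576 + 0.674 = 3.250.
(The Φ(−δ − z_{α/2}) term is vanishingly small for δ > 0 and is dropped in the standard sample-size formula.)
δ = d·√(n/2) ⇒ n = 2(δ/d)² = 2 × (3.250 / 0.37)² = 154.34.
Rounding up, n = 155 per group.

n = 155 per group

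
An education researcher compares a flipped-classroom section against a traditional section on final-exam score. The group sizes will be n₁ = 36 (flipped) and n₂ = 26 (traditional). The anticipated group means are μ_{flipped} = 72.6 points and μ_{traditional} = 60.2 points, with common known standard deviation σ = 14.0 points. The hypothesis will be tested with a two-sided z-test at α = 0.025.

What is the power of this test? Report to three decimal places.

Power ≈ 0.885

Standardized effect: d = |μ_{flipped} − μ_{traditional}| / σ = |72.6 − 60.2| / 14.0 = 0.8857
Noncentrality parameter: λ = d / √(1/n₁ + 1/n₂) = 0.8857 / √(1/36 + 1/26) = 3.4414
Two-sided α = 0.025 → critical value z_{0.0125} = 2.241.
Power = Φ(λ − 2.241) + Φ(−λ − 2.241) = Φ(1.200) + Φ(-5.683) = 0.8849 + 0.0000 = 0.8849.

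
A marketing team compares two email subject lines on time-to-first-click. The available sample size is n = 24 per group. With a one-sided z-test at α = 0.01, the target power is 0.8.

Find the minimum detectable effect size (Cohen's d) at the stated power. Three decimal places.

Required noncentrality: δ = z_{0.01} + z_{0.20} = 2.326 + 0.842 = 3.168.
δ = d·√(n/2) ⇒ d = δ/√(n/2) = 3.168/√(24/2) = 0.9145.

d ≈ 0.915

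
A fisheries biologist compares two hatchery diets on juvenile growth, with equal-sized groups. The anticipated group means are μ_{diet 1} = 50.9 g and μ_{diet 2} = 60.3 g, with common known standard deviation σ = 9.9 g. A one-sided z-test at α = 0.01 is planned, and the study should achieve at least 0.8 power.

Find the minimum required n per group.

n = 23 per group

Standardized effect: d = |μ_{diet 1} − μ_{diet 2}| / σ = |50.9 − 60.3| / 9.9 = 0.9495
Set Φ(δ − 2.326) = 0.8; then δ − 2.326 = Φ⁻¹(0.8) = 0.842, giving δ = 3.168.
δ = d·√(n/2) ⇒ n = 2(δ/d)² = 2 × (3.168 / 0.9495)² = 22.26.
Rounding up, n = 23 per group.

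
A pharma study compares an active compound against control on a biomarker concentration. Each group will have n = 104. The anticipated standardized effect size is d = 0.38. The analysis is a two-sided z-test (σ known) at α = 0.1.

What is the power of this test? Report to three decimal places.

Power ≈ 0.863

Noncentrality parameter: δ = d·√(n/2) = 0.38 × √(104/2) = 2.7402
Critical value for a two-sided test at α = 0.1: z_{α/2} = 1.645.
Power = Φ(δ − 1.645) + Φ(−δ − 1.645) = Φ(1.095) + Φ(-4.385) = 0.8633 + 0.0000 = 0.8633.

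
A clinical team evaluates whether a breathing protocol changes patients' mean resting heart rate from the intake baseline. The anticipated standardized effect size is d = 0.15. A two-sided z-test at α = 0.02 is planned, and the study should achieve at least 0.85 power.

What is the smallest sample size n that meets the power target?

For power 0.85 need Φ(δ − z_{0.01}) = 0.85, so δ = z_{0.01} + z_{0.15} = 2.326 + 1.036 = 3.363.
(Ignoring the negligible lower-tail rejection probability gives the usual closed-form inversion.)
δ = d·√n ⇒ n = (δ/d)² = (3.363 / 0.15)² = 502.59.
Round up to the next whole unit.

n = 503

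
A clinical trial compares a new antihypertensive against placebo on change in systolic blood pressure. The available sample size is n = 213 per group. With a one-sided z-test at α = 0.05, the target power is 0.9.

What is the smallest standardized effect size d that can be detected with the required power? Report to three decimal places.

Required noncentrality: δ = z_{0.05} + z_{0.10} = 1.645 + 1.282 = 2.926.
δ = d·√(n/2) ⇒ d = δ/√(n/2) = 2.926/√(213/2) = 0.2836.

d ≈ 0.284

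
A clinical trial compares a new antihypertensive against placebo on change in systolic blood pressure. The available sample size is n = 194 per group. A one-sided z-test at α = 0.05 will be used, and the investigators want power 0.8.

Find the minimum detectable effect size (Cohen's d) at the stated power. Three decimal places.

d ≈ 0.252

Required noncentrality: δ = z_{0.05} + z_{0.20} = 1.645 + 0.842 = 2.486.
δ = d·√(n/2) ⇒ d = δ/√(n/2) = 2.486/√(194/2) = 0.2525.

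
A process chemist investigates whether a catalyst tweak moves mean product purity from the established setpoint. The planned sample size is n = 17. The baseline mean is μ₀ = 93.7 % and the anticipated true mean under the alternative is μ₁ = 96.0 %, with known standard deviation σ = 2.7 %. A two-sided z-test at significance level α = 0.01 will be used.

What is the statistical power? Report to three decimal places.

Standardized effect: d = |μ₁ − μ₀| / σ = |96.0 − 93.7| / 2.7 = 0.8519
Noncentrality parameter: δ = d·√n = 0.8519 × √17 = 3.5123
Critical value for a two-sided test at α = 0.01: z_{α/2} = 2.576.
Power = Φ(δ − 2.576) + Φ(−δ − 2.576) = Φ(0.936) + Φ(-6.088) = 0.8255 + 0.0000 = 0.8255.

Power ≈ 0.825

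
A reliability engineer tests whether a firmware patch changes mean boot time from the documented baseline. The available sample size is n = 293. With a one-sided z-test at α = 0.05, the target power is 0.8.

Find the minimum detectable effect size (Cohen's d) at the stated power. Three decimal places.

d ≈ 0.145

Need Φ(δ − 1.645) = 0.8, so δ = 1.645 + 0.842 = 2.486.
δ = d·√n ⇒ d = δ/√n = 2.486/√293 = 0.1453.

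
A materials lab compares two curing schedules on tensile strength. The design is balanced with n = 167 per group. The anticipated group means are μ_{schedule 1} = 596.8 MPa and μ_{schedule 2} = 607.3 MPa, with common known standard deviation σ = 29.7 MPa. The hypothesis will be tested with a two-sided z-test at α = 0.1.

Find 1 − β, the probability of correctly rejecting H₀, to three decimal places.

Standardized effect: d = |μ_{schedule 1} − μ_{schedule 2}| / σ = |596.8 − 607.3| / 29.7 = 0.3535
Noncentrality parameter: δ = d·√(n/2) = 0.3535 × √(167/2) = 3.2305
Two-sided α = 0.1 → critical value z_{0.05} = 1.645.
Power = Φ(δ − 1.645) + Φ(−δ − 1.645) = Φ(1.586) + Φ(-4.875) = 0.9436 + 0.0000 = 0.9436.

Power ≈ 0.944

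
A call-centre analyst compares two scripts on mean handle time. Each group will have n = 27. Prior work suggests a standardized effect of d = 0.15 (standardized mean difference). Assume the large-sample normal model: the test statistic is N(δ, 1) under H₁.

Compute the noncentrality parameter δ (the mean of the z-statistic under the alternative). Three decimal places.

The noncentrality parameter scales effect size by the design's sample-size factor: δ = d·√(n/2) = 0.15 × √(27/2) = 0.5511

δ ≈ 0.551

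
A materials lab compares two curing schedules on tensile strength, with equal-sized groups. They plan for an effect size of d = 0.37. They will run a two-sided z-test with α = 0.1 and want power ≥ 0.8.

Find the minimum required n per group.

n = 91 per group

For power 0.8 need Φ(δ − z_{0.05}) = 0.8, so δ = z_{0.05} + z_{0.20} = 1.645 + 0.842 = 2.486.
(For δ > 0 the lower-tail rejection region contributes negligibly to power, so the one-term inversion is standard.)
δ = d·√(n/2) ⇒ n = 2(δ/d)² = 2 × (2.486 / 0.37)² = 90.32.
Round up to the next whole unit.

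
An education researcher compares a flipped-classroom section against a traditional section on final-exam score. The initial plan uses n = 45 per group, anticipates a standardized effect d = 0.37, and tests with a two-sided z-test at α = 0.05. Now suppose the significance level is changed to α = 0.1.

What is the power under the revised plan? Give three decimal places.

Power ≈ 0.544

δ = d·√(n/2) = 0.37 × √(45/2) = 1.7551 (unchanged). New critical value: z_{0.05} = 1.645.
Revised power = Φ(δ − 1.645) + Φ(−δ − 1.645) = Φ(0.110) + Φ(-3.400) = 0.5439 + 0.0003 = 0.5442.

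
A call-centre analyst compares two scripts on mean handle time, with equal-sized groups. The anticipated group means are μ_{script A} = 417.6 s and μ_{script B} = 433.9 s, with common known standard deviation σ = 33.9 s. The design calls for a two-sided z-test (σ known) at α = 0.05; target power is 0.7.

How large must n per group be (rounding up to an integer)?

n = 54 per group

Standardized effect: d = |μ_{script A} − μ_{script B}| / σ = |417.6 − 433.9| / 33.9 = 0.4808
Set Φ(δ − 1.960) = 0.7; then δ − 1.960 = Φ⁻¹(0.7) = 0.524, giving δ = 2.484.
(Ignoring the negligible lower-tail rejection probability gives the usual closed-form inversion.)
δ = d·√(n/2) ⇒ n = 2(δ/d)² = 2 × (2.484 / 0.4808)² = 53.39.
Round up to the next whole unit.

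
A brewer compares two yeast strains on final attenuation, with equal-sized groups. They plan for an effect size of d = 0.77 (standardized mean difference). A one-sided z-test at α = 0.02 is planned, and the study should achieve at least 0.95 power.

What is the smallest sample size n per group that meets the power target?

Set Φ(δ − 2.054) = 0.95; then δ − 2.054 = Φ⁻¹(0.95) = 1.645, giving δ = 3.699.
δ = d·√(n/2) ⇒ n = 2(δ/d)² = 2 × (3.699 / 0.77)² = 46.14.
Round up to the next whole unit.

n = 47 per group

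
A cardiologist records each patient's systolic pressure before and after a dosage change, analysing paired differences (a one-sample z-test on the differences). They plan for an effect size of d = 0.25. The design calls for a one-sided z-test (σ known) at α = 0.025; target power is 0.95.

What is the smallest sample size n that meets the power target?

n = 208

For power 0.95 need Φ(δ − z_{0.025}) = 0.95, so δ = z_{0.025} + z_{0.05} = 1.960 + 1.645 = 3.605.
δ = d·√n ⇒ n = (δ/d)² = (3.605 / 0.25)² = 207.92.
Rounding up, n = 208.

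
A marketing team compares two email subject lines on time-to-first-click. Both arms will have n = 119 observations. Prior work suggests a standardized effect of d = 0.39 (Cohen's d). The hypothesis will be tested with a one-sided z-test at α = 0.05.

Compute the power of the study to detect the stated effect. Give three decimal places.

Noncentrality parameter: δ = d·√(n/2) = 0.39 × √(119/2) = 3.0083
One-sided α = 0.05 → critical value z_{0.05} = 1.645.
Power = P(Z > 1.645 − δ) = Φ(1.363) = 0.9136.

Power ≈ 0.914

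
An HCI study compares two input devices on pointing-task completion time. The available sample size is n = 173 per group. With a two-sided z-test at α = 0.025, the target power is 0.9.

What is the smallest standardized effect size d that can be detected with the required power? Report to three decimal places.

d ≈ 0.379

Need Φ(δ − 2.241) = 0.9, so δ = 2.241 + 1.282 = 3.523.
(Lower-tail contribution to power is negligible for δ > 0.)
δ = d·√(n/2) ⇒ d = δ/√(n/2) = 3.523/√(173/2) = 0.3788.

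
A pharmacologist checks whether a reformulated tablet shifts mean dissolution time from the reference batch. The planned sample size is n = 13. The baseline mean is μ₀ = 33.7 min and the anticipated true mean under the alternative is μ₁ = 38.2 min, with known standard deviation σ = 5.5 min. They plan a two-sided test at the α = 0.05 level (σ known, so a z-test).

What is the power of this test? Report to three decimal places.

Standardized effect: d = |μ₁ − μ₀| / σ = |38.2 − 33.7| / 5.5 = 0.8182
Noncentrality parameter: δ = d·√n = 0.8182 × √13 = 2.9500
Critical value for a two-sided test at α = 0.05: z_{α/2} = 1.960.
Power = Φ(δ − 1.960) + Φ(−δ − 1.960) = Φ(0.990) + Φ(-4.910) = 0.8389 + 0.0000 = 0.8389.

Power ≈ 0.839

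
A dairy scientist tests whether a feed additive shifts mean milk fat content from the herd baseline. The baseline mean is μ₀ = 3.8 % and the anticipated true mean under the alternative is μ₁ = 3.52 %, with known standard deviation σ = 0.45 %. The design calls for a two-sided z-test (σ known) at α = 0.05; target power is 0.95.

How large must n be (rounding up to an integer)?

n = 34

Standardized effect: d = |μ₁ − μ₀| / σ = |3.52 − 3.8| / 0.45 = 0.6222
Set Φ(δ − 1.960) = 0.95; then δ − 1.960 = Φ⁻¹(0.95) = 1.645, giving δ = 3.605.
(For δ > 0 the lower-tail rejection region contributes negligibly to power, so the one-term inversion is standard.)
δ = d·√n ⇒ n = (δ/d)² = (3.605 / 0.6222)² = 33.56.
Round up to the next whole unit.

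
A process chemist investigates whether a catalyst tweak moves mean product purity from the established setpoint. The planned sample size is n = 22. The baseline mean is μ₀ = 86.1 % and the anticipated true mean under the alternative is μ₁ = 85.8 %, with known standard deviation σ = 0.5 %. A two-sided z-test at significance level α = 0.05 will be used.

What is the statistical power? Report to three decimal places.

Standardized effect: d = |μ₁ − μ₀| / σ = |85.8 − 86.1| / 0.5 = 0.6000
Noncentrality parameter: λ = d·√n = 0.6000 × √22 = 2.8142
Critical value for a two-sided test at α = 0.05: z_{α/2} = 1.960.
Power = Φ(λ − 1.960) + Φ(−λ − 1.960) = Φ(0.854) + Φ(-4.774) = 0.8035 + 0.0000 = 0.8035.

Power ≈ 0.804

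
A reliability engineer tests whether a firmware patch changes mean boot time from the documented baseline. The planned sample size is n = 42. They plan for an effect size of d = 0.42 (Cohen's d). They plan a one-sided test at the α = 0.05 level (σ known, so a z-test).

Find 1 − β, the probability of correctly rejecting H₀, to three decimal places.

Noncentrality parameter: λ = d·√n = 0.42 × √42 = 2.7219
One-sided α = 0.05 → critical value z_{0.05} = 1.645.
Power = Φ(λ − 1.645) = Φ(1.077) = 0.8593.

Power ≈ 0.859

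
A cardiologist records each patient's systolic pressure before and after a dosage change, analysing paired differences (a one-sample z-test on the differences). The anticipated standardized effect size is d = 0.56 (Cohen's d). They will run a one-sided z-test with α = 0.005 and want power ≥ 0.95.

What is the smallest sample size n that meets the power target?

n = 57

For power 0.95 need Φ(δ − z_{0.005}) = 0.95, so δ = z_{0.005} + z_{0.05} = 2.576 + 1.645 = 4.221.
δ = d·√n ⇒ n = (δ/d)² = (4.221 / 0.56)² = 56.81.
Rounding up, n = 57.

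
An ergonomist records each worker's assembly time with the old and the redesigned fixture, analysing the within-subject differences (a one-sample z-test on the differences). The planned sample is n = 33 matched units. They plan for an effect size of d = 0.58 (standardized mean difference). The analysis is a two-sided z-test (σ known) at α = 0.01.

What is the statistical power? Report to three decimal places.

Power ≈ 0.775

Noncentrality parameter: δ = d·√n = 0.58 × √33 = 3.3318
Two-sided α = 0.01 → critical value z_{0.005} = 2.576.
Power = Φ(δ − 2.576) + Φ(−δ − 2.576) = Φ(0.756) + Φ(-5.908) = 0.7752 + 0.0000 = 0.7752.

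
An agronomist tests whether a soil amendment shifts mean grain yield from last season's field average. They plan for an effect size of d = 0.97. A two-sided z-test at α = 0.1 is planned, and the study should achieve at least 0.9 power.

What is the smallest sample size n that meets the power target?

n = 10

For power 0.9 need Φ(δ − z_{0.05}) = 0.9, so δ = z_{0.05} + z_{0.10} = 1.645 + 1.282 = 2.926.
(Ignoring the negligible lower-tail rejection probability gives the usual closed-form inversion.)
δ = d·√n ⇒ n = (δ/d)² = (2.926 / 0.97)² = 9.10.
Rounding up, n = 10.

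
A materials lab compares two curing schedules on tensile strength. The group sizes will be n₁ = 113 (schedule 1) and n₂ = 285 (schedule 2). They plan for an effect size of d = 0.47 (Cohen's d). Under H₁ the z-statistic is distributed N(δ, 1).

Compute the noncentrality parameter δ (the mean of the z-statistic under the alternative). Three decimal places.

The noncentrality parameter scales effect size by the design's sample-size factor: δ = d / √(1/n₁ + 1/n₂) = 0.47 / √(1/113 + 1/285) = 4.2278

δ ≈ 4.228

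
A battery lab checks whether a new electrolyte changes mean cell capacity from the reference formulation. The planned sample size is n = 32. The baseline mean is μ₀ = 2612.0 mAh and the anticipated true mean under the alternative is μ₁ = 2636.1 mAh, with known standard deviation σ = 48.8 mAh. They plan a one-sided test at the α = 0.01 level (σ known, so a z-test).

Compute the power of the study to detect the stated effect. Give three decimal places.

Standardized effect: d = |μ₁ − μ₀| / σ = |2636.1 − 2612.0| / 48.8 = 0.4939
Noncentrality parameter: δ = d·√n = 0.4939 × √32 = 2.7937
Critical value for a one-sided test at α = 0.01: z_α = 2.326.
Power = Φ(δ − 2.326) = Φ(0.467) = 0.6799.

Power ≈ 0.680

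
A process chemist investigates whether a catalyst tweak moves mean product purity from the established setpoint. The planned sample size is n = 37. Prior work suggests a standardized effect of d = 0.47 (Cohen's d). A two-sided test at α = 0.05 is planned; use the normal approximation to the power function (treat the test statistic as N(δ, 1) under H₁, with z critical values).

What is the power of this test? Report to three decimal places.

Noncentrality parameter: δ = d·√n = 0.47 × √37 = 2.8589
Critical value for a two-sided test at α = 0.05: z_{α/2} = 1.960.
Power = Φ(δ − 1.960) + Φ(−δ − 1.960) = Φ(0.899) + Φ(-4.819) = 0.8157 + 0.0000 = 0.8157.

Power ≈ 0.816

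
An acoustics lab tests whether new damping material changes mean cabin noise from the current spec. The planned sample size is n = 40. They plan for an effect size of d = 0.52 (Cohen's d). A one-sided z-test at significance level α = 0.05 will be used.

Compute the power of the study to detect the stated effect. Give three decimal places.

Power ≈ 0.950

Noncentrality parameter: δ = d·√n = 0.52 × √40 = 3.2888
Critical value for a one-sided test at α = 0.05: z_α = 1.645.
Power = P(Z > 1.645 − δ) = Φ(1.644) = 0.9499.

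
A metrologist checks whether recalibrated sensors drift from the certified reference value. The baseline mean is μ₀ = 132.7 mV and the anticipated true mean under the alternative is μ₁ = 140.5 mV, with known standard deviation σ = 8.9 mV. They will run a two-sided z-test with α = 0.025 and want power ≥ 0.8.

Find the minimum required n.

Standardized effect: d = |μ₁ − μ₀| / σ = |140.5 − 132.7| / 8.9 = 0.8764
Set Φ(δ − 2.241) = 0.8; then δ − 2.241 = Φ⁻¹(0.8) = 0.842, giving δ = 3.083.
(For δ > 0 the lower-tail rejection region contributes negligibly to power, so the one-term inversion is standard.)
δ = d·√n ⇒ n = (δ/d)² = (3.083 / 0.8764)² = 12.37.
Round up to the next whole unit.

n = 13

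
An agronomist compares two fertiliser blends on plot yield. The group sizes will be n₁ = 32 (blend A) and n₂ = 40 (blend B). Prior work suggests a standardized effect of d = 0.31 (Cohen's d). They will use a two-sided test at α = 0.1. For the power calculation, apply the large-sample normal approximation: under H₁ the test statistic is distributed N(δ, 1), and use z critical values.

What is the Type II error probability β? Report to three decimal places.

β ≈ 0.631

Noncentrality parameter: λ = d / √(1/n₁ + 1/n₂) = 0.31 / √(1/32 + 1/40) = 1.3071
Critical value for a two-sided test at α = 0.1: z_{α/2} = 1.645.
Power = Φ(λ − 1.645) + Φ(−λ − 1.645) = Φ(-0.338) + Φ(-2.952) = 0.3678 + 0.0016 = 0.3693.
Type II error: β = 1 − power = 1 − 0.3693 = 0.6307.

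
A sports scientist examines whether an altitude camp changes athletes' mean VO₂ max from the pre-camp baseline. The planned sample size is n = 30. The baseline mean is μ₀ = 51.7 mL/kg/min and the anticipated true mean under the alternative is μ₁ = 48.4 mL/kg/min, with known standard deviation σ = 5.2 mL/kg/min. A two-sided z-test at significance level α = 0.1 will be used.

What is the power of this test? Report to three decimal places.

Power ≈ 0.966

Standardized effect: d = |μ₁ − μ₀| / σ = |48.4 − 51.7| / 5.2 = 0.6346
Noncentrality parameter: δ = d·√n = 0.6346 × √30 = 3.4759
Critical value for a two-sided test at α = 0.1: z_{α/2} = 1.645.
Power = Φ(δ − 1.645) + Φ(−δ − 1.645) = Φ(1.831) + Φ(-5.121) = 0.9665 + 0.0000 = 0.9665.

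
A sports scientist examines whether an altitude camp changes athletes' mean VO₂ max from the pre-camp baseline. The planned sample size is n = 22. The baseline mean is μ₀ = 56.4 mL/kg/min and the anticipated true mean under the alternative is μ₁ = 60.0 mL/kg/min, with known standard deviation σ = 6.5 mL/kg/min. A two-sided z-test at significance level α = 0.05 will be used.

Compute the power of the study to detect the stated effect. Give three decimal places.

Power ≈ 0.738

Standardized effect: d = |μ₁ − μ₀| / σ = |60.0 − 56.4| / 6.5 = 0.5538
Noncentrality parameter: δ = d·√n = 0.5538 × √22 = 2.5978
Two-sided α = 0.05 → critical value z_{0.025} = 1.960.
Power = Φ(δ − 1.960) + Φ(−δ − 1.960) = Φ(0.638) + Φ(-4.558) = 0.7382 + 0.0000 = 0.7382.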